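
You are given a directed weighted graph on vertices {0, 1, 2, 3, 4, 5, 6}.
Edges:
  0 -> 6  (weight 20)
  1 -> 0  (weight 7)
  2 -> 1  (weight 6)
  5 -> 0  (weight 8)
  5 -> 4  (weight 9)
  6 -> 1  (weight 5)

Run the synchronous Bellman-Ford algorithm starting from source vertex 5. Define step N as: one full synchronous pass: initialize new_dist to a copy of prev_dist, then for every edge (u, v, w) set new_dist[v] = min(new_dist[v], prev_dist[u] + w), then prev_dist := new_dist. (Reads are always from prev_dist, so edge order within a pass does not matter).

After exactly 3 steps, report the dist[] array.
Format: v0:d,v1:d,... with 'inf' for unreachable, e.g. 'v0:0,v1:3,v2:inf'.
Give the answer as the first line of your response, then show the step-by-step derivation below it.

v0:8,v1:33,v2:inf,v3:inf,v4:9,v5:0,v6:28

step 1: dist = v0:8,v1:inf,v2:inf,v3:inf,v4:9,v5:0,v6:inf
step 2: dist = v0:8,v1:inf,v2:inf,v3:inf,v4:9,v5:0,v6:28
step 3: dist = v0:8,v1:33,v2:inf,v3:inf,v4:9,v5:0,v6:28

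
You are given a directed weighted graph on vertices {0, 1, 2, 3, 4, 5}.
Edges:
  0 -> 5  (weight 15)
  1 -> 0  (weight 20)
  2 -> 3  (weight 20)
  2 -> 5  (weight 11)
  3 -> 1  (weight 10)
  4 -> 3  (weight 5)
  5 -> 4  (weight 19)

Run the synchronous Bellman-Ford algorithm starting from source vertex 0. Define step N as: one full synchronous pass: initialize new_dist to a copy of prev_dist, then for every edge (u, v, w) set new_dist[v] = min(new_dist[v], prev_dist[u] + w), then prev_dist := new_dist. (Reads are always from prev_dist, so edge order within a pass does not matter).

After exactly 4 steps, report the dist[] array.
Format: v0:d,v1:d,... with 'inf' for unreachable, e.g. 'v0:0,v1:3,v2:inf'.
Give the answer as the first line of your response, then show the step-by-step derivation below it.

v0:0,v1:49,v2:inf,v3:39,v4:34,v5:15

step 1: dist = v0:0,v1:inf,v2:inf,v3:inf,v4:inf,v5:15
step 2: dist = v0:0,v1:inf,v2:inf,v3:inf,v4:34,v5:15
step 3: dist = v0:0,v1:inf,v2:inf,v3:39,v4:34,v5:15
step 4: dist = v0:0,v1:49,v2:inf,v3:39,v4:34,v5:15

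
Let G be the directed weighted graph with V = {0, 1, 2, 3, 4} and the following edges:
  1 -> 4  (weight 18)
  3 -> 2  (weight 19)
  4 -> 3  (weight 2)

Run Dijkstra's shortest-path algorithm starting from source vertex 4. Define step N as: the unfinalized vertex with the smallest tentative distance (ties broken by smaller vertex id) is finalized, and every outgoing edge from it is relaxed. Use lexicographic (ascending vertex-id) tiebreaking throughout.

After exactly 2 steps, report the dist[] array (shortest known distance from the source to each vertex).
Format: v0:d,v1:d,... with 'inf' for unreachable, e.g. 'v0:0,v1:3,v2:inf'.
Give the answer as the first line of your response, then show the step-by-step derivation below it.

v0:inf,v1:inf,v2:21,v3:2,v4:0

step 1: dist = v0:inf,v1:inf,v2:inf,v3:2,v4:0
step 2: dist = v0:inf,v1:inf,v2:21,v3:2,v4:0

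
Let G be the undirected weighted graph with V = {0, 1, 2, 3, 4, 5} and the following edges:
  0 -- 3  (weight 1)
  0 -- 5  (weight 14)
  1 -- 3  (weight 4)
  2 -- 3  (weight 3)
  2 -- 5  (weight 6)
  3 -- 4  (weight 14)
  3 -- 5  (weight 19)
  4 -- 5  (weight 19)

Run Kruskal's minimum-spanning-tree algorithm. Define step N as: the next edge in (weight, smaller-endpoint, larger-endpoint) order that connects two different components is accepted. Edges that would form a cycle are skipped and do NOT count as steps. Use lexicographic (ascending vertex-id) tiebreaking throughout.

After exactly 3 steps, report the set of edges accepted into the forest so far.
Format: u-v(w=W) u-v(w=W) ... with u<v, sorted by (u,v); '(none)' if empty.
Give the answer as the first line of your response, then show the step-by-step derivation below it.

0-3(w=1) 1-3(w=4) 2-3(w=3)

step 1: add edge 0-3 (w=1); MST = {0-3(w=1)}
step 2: add edge 2-3 (w=3); MST = {0-3(w=1) 2-3(w=3)}
step 3: add edge 1-3 (w=4); MST = {0-3(w=1) 1-3(w=4) 2-3(w=3)}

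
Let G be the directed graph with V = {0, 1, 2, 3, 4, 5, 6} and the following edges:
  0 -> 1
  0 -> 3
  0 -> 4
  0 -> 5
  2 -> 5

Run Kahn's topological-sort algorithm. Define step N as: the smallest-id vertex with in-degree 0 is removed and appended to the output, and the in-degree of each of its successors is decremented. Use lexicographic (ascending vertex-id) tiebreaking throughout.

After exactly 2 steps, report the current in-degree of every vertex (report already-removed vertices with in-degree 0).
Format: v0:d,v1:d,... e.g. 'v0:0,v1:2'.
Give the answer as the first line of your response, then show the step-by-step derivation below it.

v0:0,v1:0,v2:0,v3:0,v4:0,v5:1,v6:0

step 1: output 0; order=[0]; indeg=(0,0,0,0,0,1,0)
step 2: output 1; order=[0,1]; indeg=(0,0,0,0,0,1,0)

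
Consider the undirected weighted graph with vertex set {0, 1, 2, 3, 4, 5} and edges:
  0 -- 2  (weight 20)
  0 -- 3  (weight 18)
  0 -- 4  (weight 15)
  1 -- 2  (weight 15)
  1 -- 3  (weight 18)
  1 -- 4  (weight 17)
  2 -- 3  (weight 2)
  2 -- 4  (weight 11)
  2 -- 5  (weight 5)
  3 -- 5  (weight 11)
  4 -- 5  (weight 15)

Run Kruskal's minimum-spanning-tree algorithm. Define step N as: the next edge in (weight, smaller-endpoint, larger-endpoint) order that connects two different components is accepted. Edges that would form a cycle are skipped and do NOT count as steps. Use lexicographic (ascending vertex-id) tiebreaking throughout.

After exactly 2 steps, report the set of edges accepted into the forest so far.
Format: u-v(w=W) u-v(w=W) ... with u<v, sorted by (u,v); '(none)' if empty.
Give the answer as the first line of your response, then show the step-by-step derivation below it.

2-3(w=2) 2-5(w=5)

step 1: add edge 2-3 (w=2); MST = {2-3(w=2)}
step 2: add edge 2-5 (w=5); MST = {2-3(w=2) 2-5(w=5)}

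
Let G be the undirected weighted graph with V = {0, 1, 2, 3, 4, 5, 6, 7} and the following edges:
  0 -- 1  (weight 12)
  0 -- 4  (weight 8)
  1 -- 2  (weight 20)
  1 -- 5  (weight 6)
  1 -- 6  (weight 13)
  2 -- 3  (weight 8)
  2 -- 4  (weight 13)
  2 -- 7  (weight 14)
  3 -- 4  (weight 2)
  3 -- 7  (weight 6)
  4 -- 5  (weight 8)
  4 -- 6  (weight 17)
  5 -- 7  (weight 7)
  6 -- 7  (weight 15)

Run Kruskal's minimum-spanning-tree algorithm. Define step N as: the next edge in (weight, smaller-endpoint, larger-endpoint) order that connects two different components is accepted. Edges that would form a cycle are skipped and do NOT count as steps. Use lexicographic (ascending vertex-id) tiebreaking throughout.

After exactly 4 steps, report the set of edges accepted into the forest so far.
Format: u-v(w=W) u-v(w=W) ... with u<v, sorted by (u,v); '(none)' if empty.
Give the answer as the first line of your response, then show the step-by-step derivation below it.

1-5(w=6) 3-4(w=2) 3-7(w=6) 5-7(w=7)

step 1: add edge 3-4 (w=2); MST = {3-4(w=2)}
step 2: add edge 1-5 (w=6); MST = {1-5(w=6) 3-4(w=2)}
step 3: add edge 3-7 (w=6); MST = {1-5(w=6) 3-4(w=2) 3-7(w=6)}
step 4: add edge 5-7 (w=7); MST = {1-5(w=6) 3-4(w=2) 3-7(w=6) 5-7(w=7)}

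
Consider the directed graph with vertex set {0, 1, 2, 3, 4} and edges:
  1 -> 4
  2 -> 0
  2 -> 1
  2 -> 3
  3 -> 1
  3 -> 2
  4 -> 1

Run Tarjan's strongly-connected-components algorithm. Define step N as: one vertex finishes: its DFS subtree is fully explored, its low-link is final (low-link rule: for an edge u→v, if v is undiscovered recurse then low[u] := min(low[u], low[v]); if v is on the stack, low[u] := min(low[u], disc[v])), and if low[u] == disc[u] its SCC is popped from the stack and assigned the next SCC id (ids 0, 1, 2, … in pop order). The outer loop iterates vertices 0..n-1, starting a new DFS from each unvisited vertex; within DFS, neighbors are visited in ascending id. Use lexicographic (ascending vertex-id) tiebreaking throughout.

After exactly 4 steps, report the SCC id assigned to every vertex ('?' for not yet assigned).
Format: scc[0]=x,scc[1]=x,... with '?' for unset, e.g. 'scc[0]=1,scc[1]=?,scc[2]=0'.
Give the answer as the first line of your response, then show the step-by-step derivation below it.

scc[0]=0,scc[1]=1,scc[2]=?,scc[3]=?,scc[4]=1

step 1: low=(low[0]=0,low[1]=?,low[2]=?,low[3]=?,low[4]=?); scc=(scc[0]=0,scc[1]=?,scc[2]=?,scc[3]=?,scc[4]=?)
step 2: low=(low[0]=0,low[1]=1,low[2]=?,low[3]=?,low[4]=1); scc=(scc[0]=0,scc[1]=?,scc[2]=?,scc[3]=?,scc[4]=?)
step 3: low=(low[0]=0,low[1]=1,low[2]=?,low[3]=?,low[4]=1); scc=(scc[0]=0,scc[1]=1,scc[2]=?,scc[3]=?,scc[4]=1)
step 4: low=(low[0]=0,low[1]=1,low[2]=3,low[3]=3,low[4]=1); scc=(scc[0]=0,scc[1]=1,scc[2]=?,scc[3]=?,scc[4]=1)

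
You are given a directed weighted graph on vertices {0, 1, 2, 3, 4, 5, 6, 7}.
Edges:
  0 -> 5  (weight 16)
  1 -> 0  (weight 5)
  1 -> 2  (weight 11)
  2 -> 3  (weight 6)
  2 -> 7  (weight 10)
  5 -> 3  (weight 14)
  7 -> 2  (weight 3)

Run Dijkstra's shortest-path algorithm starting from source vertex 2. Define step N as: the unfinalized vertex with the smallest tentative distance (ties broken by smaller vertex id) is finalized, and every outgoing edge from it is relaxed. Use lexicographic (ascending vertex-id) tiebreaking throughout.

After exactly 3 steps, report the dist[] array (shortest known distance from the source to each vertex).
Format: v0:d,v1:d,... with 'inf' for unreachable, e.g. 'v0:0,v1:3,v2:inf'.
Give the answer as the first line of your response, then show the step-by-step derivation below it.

v0:inf,v1:inf,v2:0,v3:6,v4:inf,v5:inf,v6:inf,v7:10

step 1: dist = v0:inf,v1:inf,v2:0,v3:6,v4:inf,v5:inf,v6:inf,v7:10
step 2: dist = v0:inf,v1:inf,v2:0,v3:6,v4:inf,v5:inf,v6:inf,v7:10
step 3: dist = v0:inf,v1:inf,v2:0,v3:6,v4:inf,v5:inf,v6:inf,v7:10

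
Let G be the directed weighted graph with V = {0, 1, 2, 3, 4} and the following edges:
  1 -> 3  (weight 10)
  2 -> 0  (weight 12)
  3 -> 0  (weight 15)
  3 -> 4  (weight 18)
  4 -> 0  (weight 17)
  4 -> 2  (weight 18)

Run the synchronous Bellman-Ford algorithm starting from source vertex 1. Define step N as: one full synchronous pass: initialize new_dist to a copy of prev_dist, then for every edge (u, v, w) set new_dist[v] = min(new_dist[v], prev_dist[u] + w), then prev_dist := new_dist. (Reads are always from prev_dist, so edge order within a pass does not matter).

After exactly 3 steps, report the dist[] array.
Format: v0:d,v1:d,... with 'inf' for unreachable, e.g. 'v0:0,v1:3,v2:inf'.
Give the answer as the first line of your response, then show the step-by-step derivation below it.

v0:25,v1:0,v2:46,v3:10,v4:28

step 1: dist = v0:inf,v1:0,v2:inf,v3:10,v4:inf
step 2: dist = v0:25,v1:0,v2:inf,v3:10,v4:28
step 3: dist = v0:25,v1:0,v2:46,v3:10,v4:28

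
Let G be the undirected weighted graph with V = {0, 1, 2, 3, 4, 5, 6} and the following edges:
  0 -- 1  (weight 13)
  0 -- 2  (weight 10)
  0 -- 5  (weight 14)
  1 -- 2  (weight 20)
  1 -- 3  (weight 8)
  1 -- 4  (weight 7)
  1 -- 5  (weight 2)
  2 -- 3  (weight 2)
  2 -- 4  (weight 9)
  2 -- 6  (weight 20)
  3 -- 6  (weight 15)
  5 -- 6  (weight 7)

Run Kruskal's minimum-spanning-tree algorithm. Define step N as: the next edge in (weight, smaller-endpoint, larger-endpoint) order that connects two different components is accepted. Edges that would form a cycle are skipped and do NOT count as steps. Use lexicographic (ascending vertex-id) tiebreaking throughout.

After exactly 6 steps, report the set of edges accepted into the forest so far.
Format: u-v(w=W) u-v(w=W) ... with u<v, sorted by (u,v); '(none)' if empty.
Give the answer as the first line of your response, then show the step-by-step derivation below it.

0-2(w=10) 1-3(w=8) 1-4(w=7) 1-5(w=2) 2-3(w=2) 5-6(w=7)

step 1: add edge 1-5 (w=2); MST = {1-5(w=2)}
step 2: add edge 2-3 (w=2); MST = {1-5(w=2) 2-3(w=2)}
step 3: add edge 1-4 (w=7); MST = {1-4(w=7) 1-5(w=2) 2-3(w=2)}
step 4: add edge 5-6 (w=7); MST = {1-4(w=7) 1-5(w=2) 2-3(w=2) 5-6(w=7)}
step 5: add edge 1-3 (w=8); MST = {1-3(w=8) 1-4(w=7) 1-5(w=2) 2-3(w=2) 5-6(w=7)}
step 6: add edge 0-2 (w=10); MST = {0-2(w=10) 1-3(w=8) 1-4(w=7) 1-5(w=2) 2-3(w=2) 5-6(w=7)}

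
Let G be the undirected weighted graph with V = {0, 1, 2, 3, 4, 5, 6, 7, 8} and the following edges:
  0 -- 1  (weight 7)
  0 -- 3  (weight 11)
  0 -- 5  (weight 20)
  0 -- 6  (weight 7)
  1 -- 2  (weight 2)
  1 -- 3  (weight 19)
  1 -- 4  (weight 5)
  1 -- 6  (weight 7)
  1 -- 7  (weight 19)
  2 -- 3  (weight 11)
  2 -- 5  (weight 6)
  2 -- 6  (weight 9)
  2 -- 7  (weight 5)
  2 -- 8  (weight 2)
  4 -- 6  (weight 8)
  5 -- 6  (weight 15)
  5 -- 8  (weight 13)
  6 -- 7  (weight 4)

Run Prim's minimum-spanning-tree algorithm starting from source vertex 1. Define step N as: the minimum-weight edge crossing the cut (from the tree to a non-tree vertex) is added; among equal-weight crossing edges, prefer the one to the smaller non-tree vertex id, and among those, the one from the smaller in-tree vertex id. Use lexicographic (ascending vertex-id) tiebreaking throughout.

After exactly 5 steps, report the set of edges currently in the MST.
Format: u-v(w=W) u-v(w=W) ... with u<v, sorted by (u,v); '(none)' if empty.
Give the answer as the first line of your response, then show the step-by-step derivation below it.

1-2(w=2) 1-4(w=5) 2-7(w=5) 2-8(w=2) 6-7(w=4)

step 1: add edge 1-2 (w=2); MST = {1-2(w=2)}
step 2: add edge 2-8 (w=2); MST = {1-2(w=2) 2-8(w=2)}
step 3: add edge 1-4 (w=5); MST = {1-2(w=2) 1-4(w=5) 2-8(w=2)}
step 4: add edge 2-7 (w=5); MST = {1-2(w=2) 1-4(w=5) 2-7(w=5) 2-8(w=2)}
step 5: add edge 6-7 (w=4); MST = {1-2(w=2) 1-4(w=5) 2-7(w=5) 2-8(w=2) 6-7(w=4)}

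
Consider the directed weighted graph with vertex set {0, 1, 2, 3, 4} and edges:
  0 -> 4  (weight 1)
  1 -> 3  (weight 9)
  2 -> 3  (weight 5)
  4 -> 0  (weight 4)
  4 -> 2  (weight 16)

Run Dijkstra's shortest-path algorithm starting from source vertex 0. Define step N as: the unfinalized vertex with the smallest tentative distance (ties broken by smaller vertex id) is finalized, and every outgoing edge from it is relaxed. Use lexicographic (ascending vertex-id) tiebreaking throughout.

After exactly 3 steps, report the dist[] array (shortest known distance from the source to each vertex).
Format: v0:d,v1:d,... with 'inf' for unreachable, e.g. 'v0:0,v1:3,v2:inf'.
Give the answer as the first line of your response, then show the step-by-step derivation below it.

v0:0,v1:inf,v2:17,v3:22,v4:1

step 1: dist = v0:0,v1:inf,v2:inf,v3:inf,v4:1
step 2: dist = v0:0,v1:inf,v2:17,v3:inf,v4:1
step 3: dist = v0:0,v1:inf,v2:17,v3:22,v4:1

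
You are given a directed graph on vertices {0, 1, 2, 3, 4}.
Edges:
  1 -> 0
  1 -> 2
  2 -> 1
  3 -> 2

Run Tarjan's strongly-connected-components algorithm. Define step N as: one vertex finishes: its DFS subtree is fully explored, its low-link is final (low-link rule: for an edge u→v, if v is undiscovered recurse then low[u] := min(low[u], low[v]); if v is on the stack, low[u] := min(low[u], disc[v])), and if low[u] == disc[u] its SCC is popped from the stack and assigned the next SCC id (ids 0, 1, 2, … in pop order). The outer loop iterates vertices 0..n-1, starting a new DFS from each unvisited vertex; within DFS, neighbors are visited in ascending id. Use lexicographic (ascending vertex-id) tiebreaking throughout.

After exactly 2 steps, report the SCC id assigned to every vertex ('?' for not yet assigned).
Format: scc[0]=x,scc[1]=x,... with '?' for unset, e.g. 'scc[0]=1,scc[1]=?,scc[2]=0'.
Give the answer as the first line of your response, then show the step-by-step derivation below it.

scc[0]=0,scc[1]=?,scc[2]=?,scc[3]=?,scc[4]=?

step 1: low=(low[0]=0,low[1]=?,low[2]=?,low[3]=?,low[4]=?); scc=(scc[0]=0,scc[1]=?,scc[2]=?,scc[3]=?,scc[4]=?)
step 2: low=(low[0]=0,low[1]=1,low[2]=1,low[3]=?,low[4]=?); scc=(scc[0]=0,scc[1]=?,scc[2]=?,scc[3]=?,scc[4]=?)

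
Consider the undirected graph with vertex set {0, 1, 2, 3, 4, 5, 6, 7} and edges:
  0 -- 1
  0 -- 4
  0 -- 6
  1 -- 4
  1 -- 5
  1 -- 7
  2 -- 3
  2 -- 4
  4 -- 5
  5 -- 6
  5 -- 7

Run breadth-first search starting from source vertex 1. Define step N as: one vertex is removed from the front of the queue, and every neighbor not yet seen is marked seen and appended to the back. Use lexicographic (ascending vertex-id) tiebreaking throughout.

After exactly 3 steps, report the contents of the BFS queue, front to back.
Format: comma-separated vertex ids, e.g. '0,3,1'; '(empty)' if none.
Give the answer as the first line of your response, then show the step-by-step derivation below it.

5,7,6,2

step 1: dequeue 1; queue=[0,4,5,7]; order=1
step 2: dequeue 0; queue=[4,5,7,6]; order=1,0
step 3: dequeue 4; queue=[5,7,6,2]; order=1,0,4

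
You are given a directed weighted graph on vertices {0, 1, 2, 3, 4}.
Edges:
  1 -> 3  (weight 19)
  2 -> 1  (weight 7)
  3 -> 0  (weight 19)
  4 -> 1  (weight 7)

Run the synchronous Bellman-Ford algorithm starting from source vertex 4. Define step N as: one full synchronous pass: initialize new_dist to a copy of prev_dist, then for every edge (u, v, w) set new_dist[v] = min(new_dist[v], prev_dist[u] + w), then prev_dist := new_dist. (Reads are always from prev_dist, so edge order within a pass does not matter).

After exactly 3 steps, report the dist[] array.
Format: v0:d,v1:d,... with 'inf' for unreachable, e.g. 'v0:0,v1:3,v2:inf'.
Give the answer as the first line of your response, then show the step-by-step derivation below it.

v0:45,v1:7,v2:inf,v3:26,v4:0

step 1: dist = v0:inf,v1:7,v2:inf,v3:inf,v4:0
step 2: dist = v0:inf,v1:7,v2:inf,v3:26,v4:0
step 3: dist = v0:45,v1:7,v2:inf,v3:26,v4:0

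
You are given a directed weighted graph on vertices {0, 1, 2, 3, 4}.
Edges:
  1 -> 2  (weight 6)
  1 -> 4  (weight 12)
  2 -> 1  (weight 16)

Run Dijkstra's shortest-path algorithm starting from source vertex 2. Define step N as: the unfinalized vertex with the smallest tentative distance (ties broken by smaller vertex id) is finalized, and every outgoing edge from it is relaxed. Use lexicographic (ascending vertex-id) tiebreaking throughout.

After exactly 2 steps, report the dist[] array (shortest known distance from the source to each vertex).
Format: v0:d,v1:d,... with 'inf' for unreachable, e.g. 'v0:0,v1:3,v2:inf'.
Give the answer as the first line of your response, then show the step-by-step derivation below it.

v0:inf,v1:16,v2:0,v3:inf,v4:28

step 1: dist = v0:inf,v1:16,v2:0,v3:inf,v4:inf
step 2: dist = v0:inf,v1:16,v2:0,v3:inf,v4:28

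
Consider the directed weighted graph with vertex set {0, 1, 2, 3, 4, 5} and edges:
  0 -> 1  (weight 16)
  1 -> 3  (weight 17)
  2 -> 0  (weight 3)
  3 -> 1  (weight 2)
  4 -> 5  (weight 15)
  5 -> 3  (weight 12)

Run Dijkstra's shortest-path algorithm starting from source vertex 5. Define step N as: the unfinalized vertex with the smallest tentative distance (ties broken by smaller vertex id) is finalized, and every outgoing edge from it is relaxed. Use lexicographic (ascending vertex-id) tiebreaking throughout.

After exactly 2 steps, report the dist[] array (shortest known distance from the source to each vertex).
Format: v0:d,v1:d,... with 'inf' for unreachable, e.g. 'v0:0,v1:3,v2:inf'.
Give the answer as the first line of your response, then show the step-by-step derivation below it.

v0:inf,v1:14,v2:inf,v3:12,v4:inf,v5:0

step 1: dist = v0:inf,v1:inf,v2:inf,v3:12,v4:inf,v5:0
step 2: dist = v0:inf,v1:14,v2:inf,v3:12,v4:inf,v5:0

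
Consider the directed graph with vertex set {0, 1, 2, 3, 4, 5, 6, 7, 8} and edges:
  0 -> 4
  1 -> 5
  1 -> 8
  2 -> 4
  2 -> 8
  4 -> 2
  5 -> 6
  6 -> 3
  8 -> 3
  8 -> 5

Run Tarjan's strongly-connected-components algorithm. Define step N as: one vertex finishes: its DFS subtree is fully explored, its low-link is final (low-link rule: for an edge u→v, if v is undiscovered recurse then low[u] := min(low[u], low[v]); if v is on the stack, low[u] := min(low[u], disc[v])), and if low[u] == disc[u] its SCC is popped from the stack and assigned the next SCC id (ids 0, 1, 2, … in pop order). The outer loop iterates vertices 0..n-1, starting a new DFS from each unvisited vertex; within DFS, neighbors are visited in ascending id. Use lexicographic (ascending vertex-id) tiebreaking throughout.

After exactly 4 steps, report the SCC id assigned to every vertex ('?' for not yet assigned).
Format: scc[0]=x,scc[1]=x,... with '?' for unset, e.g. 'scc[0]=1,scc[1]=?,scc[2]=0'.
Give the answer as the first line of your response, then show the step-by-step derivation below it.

scc[0]=?,scc[1]=?,scc[2]=?,scc[3]=0,scc[4]=?,scc[5]=2,scc[6]=1,scc[7]=?,scc[8]=3

step 1: low=(low[0]=0,low[1]=?,low[2]=1,low[3]=4,low[4]=1,low[5]=?,low[6]=?,low[7]=?,low[8]=3); scc=(scc[0]=?,scc[1]=?,scc[2]=?,scc[3]=0,scc[4]=?,scc[5]=?,scc[6]=?,scc[7]=?,scc[8]=?)
step 2: low=(low[0]=0,low[1]=?,low[2]=1,low[3]=4,low[4]=1,low[5]=5,low[6]=6,low[7]=?,low[8]=3); scc=(scc[0]=?,scc[1]=?,scc[2]=?,scc[3]=0,scc[4]=?,scc[5]=?,scc[6]=1,scc[7]=?,scc[8]=?)
step 3: low=(low[0]=0,low[1]=?,low[2]=1,low[3]=4,low[4]=1,low[5]=5,low[6]=6,low[7]=?,low[8]=3); scc=(scc[0]=?,scc[1]=?,scc[2]=?,scc[3]=0,scc[4]=?,scc[5]=2,scc[6]=1,scc[7]=?,scc[8]=?)
step 4: low=(low[0]=0,low[1]=?,low[2]=1,low[3]=4,low[4]=1,low[5]=5,low[6]=6,low[7]=?,low[8]=3); scc=(scc[0]=?,scc[1]=?,scc[2]=?,scc[3]=0,scc[4]=?,scc[5]=2,scc[6]=1,scc[7]=?,scc[8]=3)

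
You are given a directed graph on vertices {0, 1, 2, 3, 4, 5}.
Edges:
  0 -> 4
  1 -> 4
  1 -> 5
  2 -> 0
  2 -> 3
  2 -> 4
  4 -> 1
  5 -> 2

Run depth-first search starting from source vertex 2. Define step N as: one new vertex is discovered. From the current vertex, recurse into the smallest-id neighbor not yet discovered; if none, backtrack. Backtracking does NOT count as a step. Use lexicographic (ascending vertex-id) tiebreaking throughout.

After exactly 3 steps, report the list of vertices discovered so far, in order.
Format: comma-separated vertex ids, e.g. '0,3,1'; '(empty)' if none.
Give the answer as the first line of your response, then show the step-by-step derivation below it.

2,0,4

step 1: discover 2; path=2; order=2
step 2: discover 0; path=2>0; order=2,0
step 3: discover 4; path=2>0>4; order=2,0,4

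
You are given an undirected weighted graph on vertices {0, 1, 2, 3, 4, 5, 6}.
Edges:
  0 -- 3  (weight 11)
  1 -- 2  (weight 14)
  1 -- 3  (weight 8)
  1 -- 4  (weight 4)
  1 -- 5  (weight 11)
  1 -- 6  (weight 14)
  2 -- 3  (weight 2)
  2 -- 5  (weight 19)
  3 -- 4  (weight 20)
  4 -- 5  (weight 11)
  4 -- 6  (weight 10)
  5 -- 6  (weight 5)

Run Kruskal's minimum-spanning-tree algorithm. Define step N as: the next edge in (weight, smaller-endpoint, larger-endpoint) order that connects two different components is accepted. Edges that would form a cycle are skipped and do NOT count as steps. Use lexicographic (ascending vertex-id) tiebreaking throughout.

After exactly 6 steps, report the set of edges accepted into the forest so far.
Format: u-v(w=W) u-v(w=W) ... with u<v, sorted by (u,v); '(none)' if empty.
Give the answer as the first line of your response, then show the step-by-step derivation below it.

0-3(w=11) 1-3(w=8) 1-4(w=4) 2-3(w=2) 4-6(w=10) 5-6(w=5)

step 1: add edge 2-3 (w=2); MST = {2-3(w=2)}
step 2: add edge 1-4 (w=4); MST = {1-4(w=4) 2-3(w=2)}
step 3: add edge 5-6 (w=5); MST = {1-4(w=4) 2-3(w=2) 5-6(w=5)}
step 4: add edge 1-3 (w=8); MST = {1-3(w=8) 1-4(w=4) 2-3(w=2) 5-6(w=5)}
step 5: add edge 4-6 (w=10); MST = {1-3(w=8) 1-4(w=4) 2-3(w=2) 4-6(w=10) 5-6(w=5)}
step 6: add edge 0-3 (w=11); MST = {0-3(w=11) 1-3(w=8) 1-4(w=4) 2-3(w=2) 4-6(w=10) 5-6(w=5)}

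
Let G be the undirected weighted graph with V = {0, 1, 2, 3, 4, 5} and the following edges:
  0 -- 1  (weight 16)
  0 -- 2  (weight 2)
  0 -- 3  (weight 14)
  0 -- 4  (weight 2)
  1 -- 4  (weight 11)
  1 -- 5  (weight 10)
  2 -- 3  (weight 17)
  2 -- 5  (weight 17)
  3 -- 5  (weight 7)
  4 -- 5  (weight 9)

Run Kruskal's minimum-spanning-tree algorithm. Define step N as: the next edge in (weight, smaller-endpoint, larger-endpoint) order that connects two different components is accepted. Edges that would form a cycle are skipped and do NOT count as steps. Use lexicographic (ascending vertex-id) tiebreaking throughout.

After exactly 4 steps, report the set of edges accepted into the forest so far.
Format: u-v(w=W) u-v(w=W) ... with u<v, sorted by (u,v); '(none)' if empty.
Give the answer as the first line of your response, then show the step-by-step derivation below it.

0-2(w=2) 0-4(w=2) 3-5(w=7) 4-5(w=9)

step 1: add edge 0-2 (w=2); MST = {0-2(w=2)}
step 2: add edge 0-4 (w=2); MST = {0-2(w=2) 0-4(w=2)}
step 3: add edge 3-5 (w=7); MST = {0-2(w=2) 0-4(w=2) 3-5(w=7)}
step 4: add edge 4-5 (w=9); MST = {0-2(w=2) 0-4(w=2) 3-5(w=7) 4-5(w=9)}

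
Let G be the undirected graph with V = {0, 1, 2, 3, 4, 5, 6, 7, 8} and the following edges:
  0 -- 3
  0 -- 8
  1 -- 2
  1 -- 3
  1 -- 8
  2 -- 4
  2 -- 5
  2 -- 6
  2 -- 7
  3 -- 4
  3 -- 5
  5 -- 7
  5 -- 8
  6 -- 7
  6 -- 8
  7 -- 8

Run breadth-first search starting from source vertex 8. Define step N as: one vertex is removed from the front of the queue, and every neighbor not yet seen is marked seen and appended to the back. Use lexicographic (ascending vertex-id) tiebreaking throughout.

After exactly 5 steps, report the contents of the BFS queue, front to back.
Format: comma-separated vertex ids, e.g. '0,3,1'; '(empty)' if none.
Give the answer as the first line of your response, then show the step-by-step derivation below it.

7,3,2

step 1: dequeue 8; queue=[0,1,5,6,7]; order=8
step 2: dequeue 0; queue=[1,5,6,7,3]; order=8,0
step 3: dequeue 1; queue=[5,6,7,3,2]; order=8,0,1
step 4: dequeue 5; queue=[6,7,3,2]; order=8,0,1,5
step 5: dequeue 6; queue=[7,3,2]; order=8,0,1,5,6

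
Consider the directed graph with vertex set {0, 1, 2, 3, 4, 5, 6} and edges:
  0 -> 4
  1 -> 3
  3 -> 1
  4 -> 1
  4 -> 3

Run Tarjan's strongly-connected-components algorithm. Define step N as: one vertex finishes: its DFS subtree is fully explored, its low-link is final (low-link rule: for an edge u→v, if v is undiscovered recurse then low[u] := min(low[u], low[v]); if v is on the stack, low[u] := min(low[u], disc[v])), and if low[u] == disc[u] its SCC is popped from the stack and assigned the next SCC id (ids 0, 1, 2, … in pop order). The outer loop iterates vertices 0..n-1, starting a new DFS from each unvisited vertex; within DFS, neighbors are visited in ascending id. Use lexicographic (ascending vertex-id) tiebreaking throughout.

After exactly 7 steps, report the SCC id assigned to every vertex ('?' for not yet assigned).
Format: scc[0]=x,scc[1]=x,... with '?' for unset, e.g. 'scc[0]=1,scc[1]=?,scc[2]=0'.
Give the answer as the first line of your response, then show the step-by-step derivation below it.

scc[0]=2,scc[1]=0,scc[2]=3,scc[3]=0,scc[4]=1,scc[5]=4,scc[6]=5

step 1: low=(low[0]=0,low[1]=2,low[2]=?,low[3]=2,low[4]=1,low[5]=?,low[6]=?); scc=(scc[0]=?,scc[1]=?,scc[2]=?,scc[3]=?,scc[4]=?,scc[5]=?,scc[6]=?)
step 2: low=(low[0]=0,low[1]=2,low[2]=?,low[3]=2,low[4]=1,low[5]=?,low[6]=?); scc=(scc[0]=?,scc[1]=0,scc[2]=?,scc[3]=0,scc[4]=?,scc[5]=?,scc[6]=?)
step 3: low=(low[0]=0,low[1]=2,low[2]=?,low[3]=2,low[4]=1,low[5]=?,low[6]=?); scc=(scc[0]=?,scc[1]=0,scc[2]=?,scc[3]=0,scc[4]=1,scc[5]=?,scc[6]=?)
step 4: low=(low[0]=0,low[1]=2,low[2]=?,low[3]=2,low[4]=1,low[5]=?,low[6]=?); scc=(scc[0]=2,scc[1]=0,scc[2]=?,scc[3]=0,scc[4]=1,scc[5]=?,scc[6]=?)
step 5: low=(low[0]=0,low[1]=2,low[2]=4,low[3]=2,low[4]=1,low[5]=?,low[6]=?); scc=(scc[0]=2,scc[1]=0,scc[2]=3,scc[3]=0,scc[4]=1,scc[5]=?,scc[6]=?)
step 6: low=(low[0]=0,low[1]=2,low[2]=4,low[3]=2,low[4]=1,low[5]=5,low[6]=?); scc=(scc[0]=2,scc[1]=0,scc[2]=3,scc[3]=0,scc[4]=1,scc[5]=4,scc[6]=?)
step 7: low=(low[0]=0,low[1]=2,low[2]=4,low[3]=2,low[4]=1,low[5]=5,low[6]=6); scc=(scc[0]=2,scc[1]=0,scc[2]=3,scc[3]=0,scc[4]=1,scc[5]=4,scc[6]=5)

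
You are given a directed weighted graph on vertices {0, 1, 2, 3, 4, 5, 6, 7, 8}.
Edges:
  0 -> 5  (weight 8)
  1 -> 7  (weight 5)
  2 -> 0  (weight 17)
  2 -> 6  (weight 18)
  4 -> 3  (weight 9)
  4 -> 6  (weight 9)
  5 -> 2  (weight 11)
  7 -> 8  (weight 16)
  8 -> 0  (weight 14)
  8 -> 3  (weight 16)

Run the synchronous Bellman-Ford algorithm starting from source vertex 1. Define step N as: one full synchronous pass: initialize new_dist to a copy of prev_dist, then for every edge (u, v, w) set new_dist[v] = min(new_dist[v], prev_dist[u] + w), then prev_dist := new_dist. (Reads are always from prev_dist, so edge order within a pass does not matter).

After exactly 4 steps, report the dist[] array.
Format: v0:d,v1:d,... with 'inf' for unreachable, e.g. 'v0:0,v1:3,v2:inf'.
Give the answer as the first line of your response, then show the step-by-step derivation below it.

v0:35,v1:0,v2:inf,v3:37,v4:inf,v5:43,v6:inf,v7:5,v8:21

step 1: dist = v0:inf,v1:0,v2:inf,v3:inf,v4:inf,v5:inf,v6:inf,v7:5,v8:inf
step 2: dist = v0:inf,v1:0,v2:inf,v3:inf,v4:inf,v5:inf,v6:inf,v7:5,v8:21
step 3: dist = v0:35,v1:0,v2:inf,v3:37,v4:inf,v5:inf,v6:inf,v7:5,v8:21
step 4: dist = v0:35,v1:0,v2:inf,v3:37,v4:inf,v5:43,v6:inf,v7:5,v8:21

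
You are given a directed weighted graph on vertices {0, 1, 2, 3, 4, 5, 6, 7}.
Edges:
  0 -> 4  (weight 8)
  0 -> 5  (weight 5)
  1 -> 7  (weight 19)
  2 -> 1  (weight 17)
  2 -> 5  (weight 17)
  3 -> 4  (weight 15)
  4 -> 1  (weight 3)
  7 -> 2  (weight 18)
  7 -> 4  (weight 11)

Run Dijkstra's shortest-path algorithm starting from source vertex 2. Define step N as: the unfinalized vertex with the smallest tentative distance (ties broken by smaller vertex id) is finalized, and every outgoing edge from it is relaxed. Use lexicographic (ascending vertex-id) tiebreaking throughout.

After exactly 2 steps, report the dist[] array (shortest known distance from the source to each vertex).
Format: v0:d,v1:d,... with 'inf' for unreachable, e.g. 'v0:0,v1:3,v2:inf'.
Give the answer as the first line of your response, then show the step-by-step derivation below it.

v0:inf,v1:17,v2:0,v3:inf,v4:inf,v5:17,v6:inf,v7:36

step 1: dist = v0:inf,v1:17,v2:0,v3:inf,v4:inf,v5:17,v6:inf,v7:inf
step 2: dist = v0:inf,v1:17,v2:0,v3:inf,v4:inf,v5:17,v6:inf,v7:36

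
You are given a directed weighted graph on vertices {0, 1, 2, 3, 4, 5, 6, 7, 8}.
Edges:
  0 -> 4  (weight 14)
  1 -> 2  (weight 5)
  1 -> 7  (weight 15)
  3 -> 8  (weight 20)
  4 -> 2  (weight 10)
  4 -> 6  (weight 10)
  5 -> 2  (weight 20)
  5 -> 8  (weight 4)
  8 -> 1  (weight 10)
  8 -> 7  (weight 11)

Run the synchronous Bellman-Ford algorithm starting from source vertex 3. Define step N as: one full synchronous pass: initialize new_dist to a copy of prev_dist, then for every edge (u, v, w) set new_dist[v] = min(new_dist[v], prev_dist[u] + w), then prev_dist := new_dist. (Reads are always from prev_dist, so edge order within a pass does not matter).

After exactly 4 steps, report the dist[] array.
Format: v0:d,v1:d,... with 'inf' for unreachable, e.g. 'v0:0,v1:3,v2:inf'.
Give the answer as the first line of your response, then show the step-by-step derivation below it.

v0:inf,v1:30,v2:35,v3:0,v4:inf,v5:inf,v6:inf,v7:31,v8:20

step 1: dist = v0:inf,v1:inf,v2:inf,v3:0,v4:inf,v5:inf,v6:inf,v7:inf,v8:20
step 2: dist = v0:inf,v1:30,v2:inf,v3:0,v4:inf,v5:inf,v6:inf,v7:31,v8:20
step 3: dist = v0:inf,v1:30,v2:35,v3:0,v4:inf,v5:inf,v6:inf,v7:31,v8:20
step 4: dist = v0:inf,v1:30,v2:35,v3:0,v4:inf,v5:inf,v6:inf,v7:31,v8:20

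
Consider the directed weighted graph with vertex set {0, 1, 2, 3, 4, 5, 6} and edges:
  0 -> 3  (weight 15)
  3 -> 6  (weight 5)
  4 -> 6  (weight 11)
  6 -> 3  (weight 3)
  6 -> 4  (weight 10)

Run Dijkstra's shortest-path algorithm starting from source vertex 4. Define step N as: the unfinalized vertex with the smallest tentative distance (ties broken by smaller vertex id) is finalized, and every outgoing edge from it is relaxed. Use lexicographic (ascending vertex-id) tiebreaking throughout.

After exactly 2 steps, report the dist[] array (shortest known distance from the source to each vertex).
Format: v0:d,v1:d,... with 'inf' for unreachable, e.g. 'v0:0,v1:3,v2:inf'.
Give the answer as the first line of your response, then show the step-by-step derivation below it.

v0:inf,v1:inf,v2:inf,v3:14,v4:0,v5:inf,v6:11

step 1: dist = v0:inf,v1:inf,v2:inf,v3:inf,v4:0,v5:inf,v6:11
step 2: dist = v0:inf,v1:inf,v2:inf,v3:14,v4:0,v5:inf,v6:11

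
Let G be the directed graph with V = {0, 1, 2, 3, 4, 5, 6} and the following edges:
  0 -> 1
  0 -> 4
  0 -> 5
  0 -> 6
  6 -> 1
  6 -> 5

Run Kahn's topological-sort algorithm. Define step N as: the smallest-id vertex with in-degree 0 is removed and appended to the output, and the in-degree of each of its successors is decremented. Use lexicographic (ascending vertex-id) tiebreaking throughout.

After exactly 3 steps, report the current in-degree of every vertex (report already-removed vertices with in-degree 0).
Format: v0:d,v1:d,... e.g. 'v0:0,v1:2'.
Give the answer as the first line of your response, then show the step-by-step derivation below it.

v0:0,v1:1,v2:0,v3:0,v4:0,v5:1,v6:0

step 1: output 0; order=[0]; indeg=(0,1,0,0,0,1,0)
step 2: output 2; order=[0,2]; indeg=(0,1,0,0,0,1,0)
step 3: output 3; order=[0,2,3]; indeg=(0,1,0,0,0,1,0)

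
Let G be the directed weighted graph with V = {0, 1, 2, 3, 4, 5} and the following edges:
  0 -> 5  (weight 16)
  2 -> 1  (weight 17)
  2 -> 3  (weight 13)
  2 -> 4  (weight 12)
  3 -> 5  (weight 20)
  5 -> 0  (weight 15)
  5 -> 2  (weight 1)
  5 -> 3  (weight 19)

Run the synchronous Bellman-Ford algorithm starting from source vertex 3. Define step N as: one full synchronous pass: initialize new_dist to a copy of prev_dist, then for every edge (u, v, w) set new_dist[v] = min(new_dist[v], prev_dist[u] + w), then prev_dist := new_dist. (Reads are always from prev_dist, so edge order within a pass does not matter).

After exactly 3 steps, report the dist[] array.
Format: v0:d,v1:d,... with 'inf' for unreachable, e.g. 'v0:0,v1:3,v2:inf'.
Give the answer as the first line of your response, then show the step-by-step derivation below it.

v0:35,v1:38,v2:21,v3:0,v4:33,v5:20

step 1: dist = v0:inf,v1:inf,v2:inf,v3:0,v4:inf,v5:20
step 2: dist = v0:35,v1:inf,v2:21,v3:0,v4:inf,v5:20
step 3: dist = v0:35,v1:38,v2:21,v3:0,v4:33,v5:20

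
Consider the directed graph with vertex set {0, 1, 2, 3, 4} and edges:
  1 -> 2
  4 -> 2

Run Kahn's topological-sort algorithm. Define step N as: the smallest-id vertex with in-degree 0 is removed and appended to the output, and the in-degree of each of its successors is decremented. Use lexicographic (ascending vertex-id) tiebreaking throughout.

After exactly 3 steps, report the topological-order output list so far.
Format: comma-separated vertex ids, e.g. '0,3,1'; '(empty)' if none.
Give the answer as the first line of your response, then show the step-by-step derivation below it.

0,1,3

step 1: output 0; order=[0]; indeg=(0,0,2,0,0)
step 2: output 1; order=[0,1]; indeg=(0,0,1,0,0)
step 3: output 3; order=[0,1,3]; indeg=(0,0,1,0,0)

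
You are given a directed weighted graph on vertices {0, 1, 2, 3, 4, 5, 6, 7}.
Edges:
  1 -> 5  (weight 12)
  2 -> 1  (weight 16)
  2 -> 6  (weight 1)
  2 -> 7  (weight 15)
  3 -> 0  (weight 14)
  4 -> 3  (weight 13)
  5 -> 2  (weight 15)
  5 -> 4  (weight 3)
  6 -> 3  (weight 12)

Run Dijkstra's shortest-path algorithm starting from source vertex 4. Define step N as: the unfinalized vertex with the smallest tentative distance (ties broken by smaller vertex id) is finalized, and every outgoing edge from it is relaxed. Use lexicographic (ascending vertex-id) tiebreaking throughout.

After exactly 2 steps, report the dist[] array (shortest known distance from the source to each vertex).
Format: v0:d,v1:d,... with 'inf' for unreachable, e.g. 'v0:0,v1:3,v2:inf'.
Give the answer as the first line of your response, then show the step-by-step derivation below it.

v0:27,v1:inf,v2:inf,v3:13,v4:0,v5:inf,v6:inf,v7:inf

step 1: dist = v0:inf,v1:inf,v2:inf,v3:13,v4:0,v5:inf,v6:inf,v7:inf
step 2: dist = v0:27,v1:inf,v2:inf,v3:13,v4:0,v5:inf,v6:inf,v7:inf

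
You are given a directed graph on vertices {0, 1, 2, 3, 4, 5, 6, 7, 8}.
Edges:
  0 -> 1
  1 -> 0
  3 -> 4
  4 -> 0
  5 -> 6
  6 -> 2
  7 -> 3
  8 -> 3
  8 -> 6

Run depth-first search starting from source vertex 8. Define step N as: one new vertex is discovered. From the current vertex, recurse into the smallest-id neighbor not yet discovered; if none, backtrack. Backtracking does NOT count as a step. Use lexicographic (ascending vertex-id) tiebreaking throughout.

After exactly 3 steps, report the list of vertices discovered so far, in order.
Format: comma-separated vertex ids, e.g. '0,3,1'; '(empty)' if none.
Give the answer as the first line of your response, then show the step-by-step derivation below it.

8,3,4

step 1: discover 8; path=8; order=8
step 2: discover 3; path=8>3; order=8,3
step 3: discover 4; path=8>3>4; order=8,3,4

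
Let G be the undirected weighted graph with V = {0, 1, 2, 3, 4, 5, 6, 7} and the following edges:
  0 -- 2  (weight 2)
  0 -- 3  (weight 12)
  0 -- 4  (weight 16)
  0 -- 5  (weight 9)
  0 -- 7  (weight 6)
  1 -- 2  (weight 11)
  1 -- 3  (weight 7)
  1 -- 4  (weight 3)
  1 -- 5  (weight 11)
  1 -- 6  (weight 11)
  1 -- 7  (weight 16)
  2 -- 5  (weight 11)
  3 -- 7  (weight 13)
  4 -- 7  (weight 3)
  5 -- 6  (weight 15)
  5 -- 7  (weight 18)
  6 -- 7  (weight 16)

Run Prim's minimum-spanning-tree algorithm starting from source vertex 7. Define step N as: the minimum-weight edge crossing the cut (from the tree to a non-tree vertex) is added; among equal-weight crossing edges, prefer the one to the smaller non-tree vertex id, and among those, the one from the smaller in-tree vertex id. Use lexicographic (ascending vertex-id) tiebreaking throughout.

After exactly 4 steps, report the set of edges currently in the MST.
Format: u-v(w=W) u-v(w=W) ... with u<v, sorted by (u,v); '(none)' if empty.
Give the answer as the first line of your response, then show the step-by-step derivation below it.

0-2(w=2) 0-7(w=6) 1-4(w=3) 4-7(w=3)

step 1: add edge 4-7 (w=3); MST = {4-7(w=3)}
step 2: add edge 1-4 (w=3); MST = {1-4(w=3) 4-7(w=3)}
step 3: add edge 0-7 (w=6); MST = {0-7(w=6) 1-4(w=3) 4-7(w=3)}
step 4: add edge 0-2 (w=2); MST = {0-2(w=2) 0-7(w=6) 1-4(w=3) 4-7(w=3)}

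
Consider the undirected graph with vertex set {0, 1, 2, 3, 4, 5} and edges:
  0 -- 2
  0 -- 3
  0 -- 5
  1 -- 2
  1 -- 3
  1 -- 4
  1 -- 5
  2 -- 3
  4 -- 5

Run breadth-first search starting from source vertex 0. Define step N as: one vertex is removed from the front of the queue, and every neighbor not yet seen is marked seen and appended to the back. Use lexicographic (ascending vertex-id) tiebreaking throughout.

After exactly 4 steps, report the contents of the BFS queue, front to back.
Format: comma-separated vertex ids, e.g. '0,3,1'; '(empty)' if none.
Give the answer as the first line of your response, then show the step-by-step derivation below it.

1,4

step 1: dequeue 0; queue=[2,3,5]; order=0
step 2: dequeue 2; queue=[3,5,1]; order=0,2
step 3: dequeue 3; queue=[5,1]; order=0,2,3
step 4: dequeue 5; queue=[1,4]; order=0,2,3,5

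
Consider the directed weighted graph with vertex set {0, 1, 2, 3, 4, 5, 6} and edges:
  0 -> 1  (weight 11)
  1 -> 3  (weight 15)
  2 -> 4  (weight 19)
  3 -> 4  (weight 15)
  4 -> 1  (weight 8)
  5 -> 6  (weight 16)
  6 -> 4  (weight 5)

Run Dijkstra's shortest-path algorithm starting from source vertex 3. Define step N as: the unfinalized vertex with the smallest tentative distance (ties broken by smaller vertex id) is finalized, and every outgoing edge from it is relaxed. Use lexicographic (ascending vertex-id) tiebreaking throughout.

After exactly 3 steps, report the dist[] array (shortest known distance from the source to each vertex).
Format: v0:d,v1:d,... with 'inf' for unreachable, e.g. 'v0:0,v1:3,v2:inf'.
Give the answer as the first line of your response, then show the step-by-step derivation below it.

v0:inf,v1:23,v2:inf,v3:0,v4:15,v5:inf,v6:inf

step 1: dist = v0:inf,v1:inf,v2:inf,v3:0,v4:15,v5:inf,v6:inf
step 2: dist = v0:inf,v1:23,v2:inf,v3:0,v4:15,v5:inf,v6:inf
step 3: dist = v0:inf,v1:23,v2:inf,v3:0,v4:15,v5:inf,v6:inf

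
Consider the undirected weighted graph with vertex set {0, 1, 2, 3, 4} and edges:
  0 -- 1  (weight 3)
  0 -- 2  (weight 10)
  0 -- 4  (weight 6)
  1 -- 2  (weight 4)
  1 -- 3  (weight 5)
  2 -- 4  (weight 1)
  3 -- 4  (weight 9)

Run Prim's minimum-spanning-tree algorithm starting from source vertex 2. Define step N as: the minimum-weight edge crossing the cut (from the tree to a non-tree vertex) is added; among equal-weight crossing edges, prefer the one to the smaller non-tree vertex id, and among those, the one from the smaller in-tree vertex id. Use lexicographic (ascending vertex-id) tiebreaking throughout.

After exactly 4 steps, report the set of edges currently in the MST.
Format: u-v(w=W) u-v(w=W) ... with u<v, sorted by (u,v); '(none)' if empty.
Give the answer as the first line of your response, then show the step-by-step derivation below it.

0-1(w=3) 1-2(w=4) 1-3(w=5) 2-4(w=1)

step 1: add edge 2-4 (w=1); MST = {2-4(w=1)}
step 2: add edge 1-2 (w=4); MST = {1-2(w=4) 2-4(w=1)}
step 3: add edge 0-1 (w=3); MST = {0-1(w=3) 1-2(w=4) 2-4(w=1)}
step 4: add edge 1-3 (w=5); MST = {0-1(w=3) 1-2(w=4) 1-3(w=5) 2-4(w=1)}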